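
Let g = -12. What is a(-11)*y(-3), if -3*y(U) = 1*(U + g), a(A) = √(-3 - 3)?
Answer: 5*I*√6 ≈ 12.247*I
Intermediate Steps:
a(A) = I*√6 (a(A) = √(-6) = I*√6)
y(U) = 4 - U/3 (y(U) = -(U - 12)/3 = -(-12 + U)/3 = 4 - U/3)
a(-11)*y(-3) = (I*√6)*(4 - ⅓*(-3)) = (I*√6)*(4 + 1) = (I*√6)*5 = 5*I*√6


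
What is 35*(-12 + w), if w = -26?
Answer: -1330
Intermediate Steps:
35*(-12 + w) = 35*(-12 - 26) = 35*(-38) = -1330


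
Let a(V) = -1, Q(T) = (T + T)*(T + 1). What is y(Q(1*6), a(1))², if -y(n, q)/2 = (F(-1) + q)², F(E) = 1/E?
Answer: 64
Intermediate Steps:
Q(T) = 2*T*(1 + T) (Q(T) = (2*T)*(1 + T) = 2*T*(1 + T))
y(n, q) = -2*(-1 + q)² (y(n, q) = -2*(1/(-1) + q)² = -2*(-1 + q)²)
y(Q(1*6), a(1))² = (-2*(-1 - 1)²)² = (-2*(-2)²)² = (-2*4)² = (-8)² = 64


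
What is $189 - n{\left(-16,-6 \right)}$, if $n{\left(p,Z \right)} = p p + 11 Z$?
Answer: $-1$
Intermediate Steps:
$n{\left(p,Z \right)} = p^{2} + 11 Z$
$189 - n{\left(-16,-6 \right)} = 189 - \left(\left(-16\right)^{2} + 11 \left(-6\right)\right) = 189 - \left(256 - 66\right) = 189 - 190 = -1$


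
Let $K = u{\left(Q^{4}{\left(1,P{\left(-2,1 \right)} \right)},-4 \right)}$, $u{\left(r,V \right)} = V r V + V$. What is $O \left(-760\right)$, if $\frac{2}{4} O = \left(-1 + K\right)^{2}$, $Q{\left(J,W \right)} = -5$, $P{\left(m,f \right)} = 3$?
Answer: $-151848038000$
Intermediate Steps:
$u{\left(r,V \right)} = V + r V^{2}$ ($u{\left(r,V \right)} = r V^{2} + V = V + r V^{2}$)
$K = 9996$ ($K = - 4 \left(1 - 4 \left(-5\right)^{4}\right) = - 4 \left(1 - 2500\right) = \left(-4\right) \left(-2499\right) = 9996$)
$O = 199800050$ ($O = 2 \left(-1 + 9996\right)^{2} = 2 \cdot 9995^{2} = 2 \cdot 99900025 = 199800050$)
$O \left(-760\right) = 199800050 \left(-760\right) = -151848038000$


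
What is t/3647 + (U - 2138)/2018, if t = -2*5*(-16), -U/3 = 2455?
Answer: -34334561/7359646 ≈ -4.6652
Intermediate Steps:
U = -7365 (U = -3*2455 = -7365)
t = 160 (t = -10*(-16) = 160)
t/3647 + (U - 2138)/2018 = 160/3647 + (-7365 - 2138)/2018 = 160*(1/3647) - 9503*1/2018 = 160/3647 - 9503/2018 = -34334561/7359646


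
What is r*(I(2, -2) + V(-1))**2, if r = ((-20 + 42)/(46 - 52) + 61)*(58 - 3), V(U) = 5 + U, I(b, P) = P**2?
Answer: 605440/3 ≈ 2.0181e+5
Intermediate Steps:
r = 9460/3 (r = (22/(-6) + 61)*55 = (22*(-1/6) + 61)*55 = (-11/3 + 61)*55 = (172/3)*55 = 9460/3 ≈ 3153.3)
r*(I(2, -2) + V(-1))**2 = 9460*((-2)**2 + (5 - 1))**2/3 = 9460*(4 + 4)**2/3 = (9460/3)*8**2 = (9460/3)*64 = 605440/3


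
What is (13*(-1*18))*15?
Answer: -3510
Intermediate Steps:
(13*(-1*18))*15 = (13*(-18))*15 = -234*15 = -3510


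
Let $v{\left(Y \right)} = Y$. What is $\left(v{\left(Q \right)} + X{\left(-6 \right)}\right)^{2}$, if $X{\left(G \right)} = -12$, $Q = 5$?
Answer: $49$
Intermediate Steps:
$\left(v{\left(Q \right)} + X{\left(-6 \right)}\right)^{2} = \left(5 - 12\right)^{2} = \left(-7\right)^{2} = 49$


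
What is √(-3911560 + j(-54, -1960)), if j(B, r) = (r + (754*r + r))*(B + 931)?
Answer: 2*I*√325853770 ≈ 36103.0*I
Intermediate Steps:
j(B, r) = 756*r*(931 + B) (j(B, r) = (r + 755*r)*(931 + B) = (756*r)*(931 + B) = 756*r*(931 + B))
√(-3911560 + j(-54, -1960)) = √(-3911560 + 756*(-1960)*(931 - 54)) = √(-3911560 + 756*(-1960)*877) = √(-3911560 - 1299503520) = √(-1303415080) = 2*I*√325853770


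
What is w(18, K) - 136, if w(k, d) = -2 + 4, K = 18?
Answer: -134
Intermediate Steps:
w(k, d) = 2
w(18, K) - 136 = 2 - 136 = -134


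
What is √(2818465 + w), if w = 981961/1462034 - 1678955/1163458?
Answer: 2*√127423320574834659067896395479/425253788393 ≈ 1678.8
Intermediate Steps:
w = -328054728333/425253788393 (w = 981961*(1/1462034) - 1678955*1/1163458 = 981961/1462034 - 1678955/1163458 = -328054728333/425253788393 ≈ -0.77143)
√(2818465 + w) = √(2818465 - 328054728333/425253788393) = √(1198562590648348412/425253788393) = 2*√127423320574834659067896395479/425253788393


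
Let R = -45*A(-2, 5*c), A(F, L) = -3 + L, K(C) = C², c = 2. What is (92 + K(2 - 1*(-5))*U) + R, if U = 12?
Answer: 365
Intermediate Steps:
R = -315 (R = -45*(-3 + 5*2) = -45*(-3 + 10) = -45*7 = -315)
(92 + K(2 - 1*(-5))*U) + R = (92 + (2 - 1*(-5))²*12) - 315 = (92 + (2 + 5)²*12) - 315 = (92 + 7²*12) - 315 = (92 + 49*12) - 315 = (92 + 588) - 315 = 680 - 315 = 365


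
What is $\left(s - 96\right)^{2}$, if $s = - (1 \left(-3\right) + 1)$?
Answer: $8836$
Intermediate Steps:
$s = 2$ ($s = - (-3 + 1) = \left(-1\right) \left(-2\right) = 2$)
$\left(s - 96\right)^{2} = \left(2 - 96\right)^{2} = \left(-94\right)^{2} = 8836$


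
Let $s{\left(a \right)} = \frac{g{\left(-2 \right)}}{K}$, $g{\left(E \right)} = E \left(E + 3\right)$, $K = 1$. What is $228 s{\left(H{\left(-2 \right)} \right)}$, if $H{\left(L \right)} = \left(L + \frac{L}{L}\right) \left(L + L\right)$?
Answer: $-456$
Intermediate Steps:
$g{\left(E \right)} = E \left(3 + E\right)$
$H{\left(L \right)} = 2 L \left(1 + L\right)$ ($H{\left(L \right)} = \left(L + 1\right) 2 L = \left(1 + L\right) 2 L = 2 L \left(1 + L\right)$)
$s{\left(a \right)} = -2$ ($s{\left(a \right)} = \frac{\left(-2\right) \left(3 - 2\right)}{1} = \left(-2\right) 1 \cdot 1 = \left(-2\right) 1 = -2$)
$228 s{\left(H{\left(-2 \right)} \right)} = 228 \left(-2\right) = -456$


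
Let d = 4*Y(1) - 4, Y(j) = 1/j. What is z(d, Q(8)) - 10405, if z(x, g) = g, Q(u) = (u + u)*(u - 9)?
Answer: -10421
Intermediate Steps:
d = 0 (d = 4/1 - 4 = 4*1 - 4 = 4 - 4 = 0)
Q(u) = 2*u*(-9 + u) (Q(u) = (2*u)*(-9 + u) = 2*u*(-9 + u))
z(d, Q(8)) - 10405 = 2*8*(-9 + 8) - 10405 = 2*8*(-1) - 10405 = -16 - 10405 = -10421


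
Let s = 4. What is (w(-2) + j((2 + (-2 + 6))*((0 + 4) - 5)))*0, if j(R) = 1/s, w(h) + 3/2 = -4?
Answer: 0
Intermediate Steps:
w(h) = -11/2 (w(h) = -3/2 - 4 = -11/2)
j(R) = ¼ (j(R) = 1/4 = ¼)
(w(-2) + j((2 + (-2 + 6))*((0 + 4) - 5)))*0 = (-11/2 + ¼)*0 = -21/4*0 = 0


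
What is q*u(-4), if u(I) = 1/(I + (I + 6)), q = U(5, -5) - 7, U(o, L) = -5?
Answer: 6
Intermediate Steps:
q = -12 (q = -5 - 7 = -12)
u(I) = 1/(6 + 2*I) (u(I) = 1/(I + (6 + I)) = 1/(6 + 2*I))
q*u(-4) = -6/(3 - 4) = -6/(-1) = -6*(-1) = -12*(-½) = 6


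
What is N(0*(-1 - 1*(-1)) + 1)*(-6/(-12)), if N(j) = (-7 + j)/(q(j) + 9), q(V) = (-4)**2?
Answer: -3/25 ≈ -0.12000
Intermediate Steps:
q(V) = 16
N(j) = -7/25 + j/25 (N(j) = (-7 + j)/(16 + 9) = (-7 + j)/25 = (-7 + j)*(1/25) = -7/25 + j/25)
N(0*(-1 - 1*(-1)) + 1)*(-6/(-12)) = (-7/25 + (0*(-1 - 1*(-1)) + 1)/25)*(-6/(-12)) = (-7/25 + (0*(-1 + 1) + 1)/25)*(-6*(-1/12)) = (-7/25 + (0*0 + 1)/25)*(1/2) = (-7/25 + (0 + 1)/25)*(1/2) = (-7/25 + (1/25)*1)*(1/2) = (-7/25 + 1/25)*(1/2) = -6/25*1/2 = -3/25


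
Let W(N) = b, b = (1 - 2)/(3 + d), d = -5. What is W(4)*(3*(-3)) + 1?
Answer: -7/2 ≈ -3.5000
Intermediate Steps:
b = ½ (b = (1 - 2)/(3 - 5) = -1/(-2) = -1*(-½) = ½ ≈ 0.50000)
W(N) = ½
W(4)*(3*(-3)) + 1 = (3*(-3))/2 + 1 = (½)*(-9) + 1 = -9/2 + 1 = -7/2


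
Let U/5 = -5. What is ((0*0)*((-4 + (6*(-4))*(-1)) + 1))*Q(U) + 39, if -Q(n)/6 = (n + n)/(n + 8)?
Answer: 39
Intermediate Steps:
U = -25 (U = 5*(-5) = -25)
Q(n) = -12*n/(8 + n) (Q(n) = -6*(n + n)/(n + 8) = -6*2*n/(8 + n) = -12*n/(8 + n))
((0*0)*((-4 + (6*(-4))*(-1)) + 1))*Q(U) + 39 = ((0*0)*((-4 + (6*(-4))*(-1)) + 1))*(-12*(-25)/(8 - 25)) + 39 = (0*((-4 - 24*(-1)) + 1))*(-12*(-25)/(-17)) + 39 = (0*((-4 + 24) + 1))*(-12*(-25)*(-1/17)) + 39 = (0*(20 + 1))*(-300/17) + 39 = (0*21)*(-300/17) + 39 = 0*(-300/17) + 39 = 0 + 39 = 39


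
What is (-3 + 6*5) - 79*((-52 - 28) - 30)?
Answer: 8717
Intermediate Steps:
(-3 + 6*5) - 79*((-52 - 28) - 30) = (-3 + 30) - 79*(-80 - 30) = 27 - 79*(-110) = 27 + 8690 = 8717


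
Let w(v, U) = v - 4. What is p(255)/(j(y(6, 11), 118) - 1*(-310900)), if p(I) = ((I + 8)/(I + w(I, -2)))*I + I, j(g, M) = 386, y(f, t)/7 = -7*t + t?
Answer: 65365/52503572 ≈ 0.0012450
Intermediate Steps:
w(v, U) = -4 + v
y(f, t) = -42*t (y(f, t) = 7*(-7*t + t) = 7*(-6*t) = -42*t)
p(I) = I + I*(8 + I)/(-4 + 2*I) (p(I) = ((I + 8)/(I + (-4 + I)))*I + I = ((8 + I)/(-4 + 2*I))*I + I = I*(8 + I)/(-4 + 2*I) + I = I + I*(8 + I)/(-4 + 2*I))
p(255)/(j(y(6, 11), 118) - 1*(-310900)) = ((½)*255*(4 + 3*255)/(-2 + 255))/(386 - 1*(-310900)) = ((½)*255*(4 + 765)/253)/(386 + 310900) = ((½)*255*(1/253)*769)/311286 = (196095/506)*(1/311286) = 65365/52503572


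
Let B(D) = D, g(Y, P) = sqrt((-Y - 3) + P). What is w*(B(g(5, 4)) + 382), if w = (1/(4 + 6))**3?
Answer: 191/500 + I/500 ≈ 0.382 + 0.002*I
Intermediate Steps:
g(Y, P) = sqrt(-3 + P - Y) (g(Y, P) = sqrt((-3 - Y) + P) = sqrt(-3 + P - Y))
w = 1/1000 (w = (1/10)**3 = 1/1000 ≈ 0.0010000)
w*(B(g(5, 4)) + 382) = (sqrt(-3 + 4 - 1*5) + 382)/1000 = (sqrt(-3 + 4 - 5) + 382)/1000 = (sqrt(-4) + 382)/1000 = (2*I + 382)/1000 = (382 + 2*I)/1000 = 191/500 + I/500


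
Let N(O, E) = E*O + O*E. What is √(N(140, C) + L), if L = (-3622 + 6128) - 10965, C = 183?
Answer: √42781 ≈ 206.84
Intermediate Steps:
N(O, E) = 2*E*O (N(O, E) = E*O + E*O = 2*E*O)
L = -8459 (L = 2506 - 10965 = -8459)
√(N(140, C) + L) = √(2*183*140 - 8459) = √(51240 - 8459) = √42781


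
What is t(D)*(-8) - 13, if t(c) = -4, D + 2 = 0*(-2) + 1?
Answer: 19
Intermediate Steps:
D = -1 (D = -2 + (0*(-2) + 1) = -2 + (0 + 1) = -2 + 1 = -1)
t(D)*(-8) - 13 = -4*(-8) - 13 = 32 - 13 = 19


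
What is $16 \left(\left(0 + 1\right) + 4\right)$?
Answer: $80$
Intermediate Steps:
$16 \left(\left(0 + 1\right) + 4\right) = 16 \left(1 + 4\right) = 16 \cdot 5 = 80$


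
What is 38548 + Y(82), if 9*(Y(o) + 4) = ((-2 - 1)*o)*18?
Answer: 38052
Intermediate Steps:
Y(o) = -4 - 6*o (Y(o) = -4 + (((-2 - 1)*o)*18)/9 = -4 + (-3*o*18)/9 = -4 + (-54*o)/9 = -4 - 6*o)
38548 + Y(82) = 38548 + (-4 - 6*82) = 38548 + (-4 - 492) = 38548 - 496 = 38052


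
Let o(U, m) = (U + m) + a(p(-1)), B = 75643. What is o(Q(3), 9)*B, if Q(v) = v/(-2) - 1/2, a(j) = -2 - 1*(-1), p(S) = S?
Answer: 453858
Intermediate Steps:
a(j) = -1 (a(j) = -2 + 1 = -1)
Q(v) = -1/2 - v/2 (Q(v) = v*(-1/2) - 1*1/2 = -v/2 - 1/2 = -1/2 - v/2)
o(U, m) = -1 + U + m (o(U, m) = (U + m) - 1 = -1 + U + m)
o(Q(3), 9)*B = (-1 + (-1/2 - 1/2*3) + 9)*75643 = (-1 + (-1/2 - 3/2) + 9)*75643 = (-1 - 2 + 9)*75643 = 6*75643 = 453858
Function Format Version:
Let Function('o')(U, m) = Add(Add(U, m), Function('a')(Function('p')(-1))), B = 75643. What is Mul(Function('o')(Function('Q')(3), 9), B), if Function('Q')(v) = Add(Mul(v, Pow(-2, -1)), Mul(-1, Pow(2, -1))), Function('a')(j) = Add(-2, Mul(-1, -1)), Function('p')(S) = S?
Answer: 453858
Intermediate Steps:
Function('a')(j) = -1 (Function('a')(j) = Add(-2, 1) = -1)
Function('Q')(v) = Add(Rational(-1, 2), Mul(Rational(-1, 2), v)) (Function('Q')(v) = Add(Mul(v, Rational(-1, 2)), Mul(-1, Rational(1, 2))) = Add(Mul(Rational(-1, 2), v), Rational(-1, 2)) = Add(Rational(-1, 2), Mul(Rational(-1, 2), v)))
Function('o')(U, m) = Add(-1, U, m) (Function('o')(U, m) = Add(Add(U, m), -1) = Add(-1, U, m))
Mul(Function('o')(Function('Q')(3), 9), B) = Mul(Add(-1, Add(Rational(-1, 2), Mul(Rational(-1, 2), 3)), 9), 75643) = Mul(Add(-1, Add(Rational(-1, 2), Rational(-3, 2)), 9), 75643) = Mul(Add(-1, -2, 9), 75643) = Mul(6, 75643) = 453858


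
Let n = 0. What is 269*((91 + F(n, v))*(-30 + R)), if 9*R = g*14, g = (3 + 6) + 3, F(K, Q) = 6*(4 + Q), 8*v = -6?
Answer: -1010633/3 ≈ -3.3688e+5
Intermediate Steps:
v = -¾ (v = (⅛)*(-6) = -¾ ≈ -0.75000)
F(K, Q) = 24 + 6*Q
g = 12 (g = 9 + 3 = 12)
R = 56/3 (R = (12*14)/9 = (⅑)*168 = 56/3 ≈ 18.667)
269*((91 + F(n, v))*(-30 + R)) = 269*((91 + (24 + 6*(-¾)))*(-30 + 56/3)) = 269*((91 + (24 - 9/2))*(-34/3)) = 269*((91 + 39/2)*(-34/3)) = 269*((221/2)*(-34/3)) = 269*(-3757/3) = -1010633/3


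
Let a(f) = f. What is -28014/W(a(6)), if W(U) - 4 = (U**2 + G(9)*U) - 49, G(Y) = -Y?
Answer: 1334/3 ≈ 444.67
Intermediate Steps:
W(U) = -45 + U**2 - 9*U (W(U) = 4 + ((U**2 + (-1*9)*U) - 49) = 4 + ((U**2 - 9*U) - 49) = 4 + (-49 + U**2 - 9*U) = -45 + U**2 - 9*U)
-28014/W(a(6)) = -28014/(-45 + 6**2 - 9*6) = -28014/(-45 + 36 - 54) = -28014/(-63) = -28014*(-1/63) = 1334/3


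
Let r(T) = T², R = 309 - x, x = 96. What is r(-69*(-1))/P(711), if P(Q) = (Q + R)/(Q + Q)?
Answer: 1128357/154 ≈ 7327.0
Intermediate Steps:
R = 213 (R = 309 - 1*96 = 309 - 96 = 213)
P(Q) = (213 + Q)/(2*Q) (P(Q) = (Q + 213)/(Q + Q) = (213 + Q)/((2*Q)) = (213 + Q)*(1/(2*Q)) = (213 + Q)/(2*Q))
r(-69*(-1))/P(711) = (-69*(-1))²/(((½)*(213 + 711)/711)) = 69²/(((½)*(1/711)*924)) = 4761/(154/237) = 4761*(237/154) = 1128357/154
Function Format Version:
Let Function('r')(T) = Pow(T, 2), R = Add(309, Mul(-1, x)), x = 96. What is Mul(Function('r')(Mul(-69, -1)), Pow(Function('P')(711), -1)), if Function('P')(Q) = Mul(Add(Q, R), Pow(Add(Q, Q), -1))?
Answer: Rational(1128357, 154) ≈ 7327.0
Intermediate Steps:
R = 213 (R = Add(309, Mul(-1, 96)) = Add(309, -96) = 213)
Function('P')(Q) = Mul(Rational(1, 2), Pow(Q, -1), Add(213, Q)) (Function('P')(Q) = Mul(Add(Q, 213), Pow(Add(Q, Q), -1)) = Mul(Add(213, Q), Pow(Mul(2, Q), -1)) = Mul(Add(213, Q), Mul(Rational(1, 2), Pow(Q, -1))) = Mul(Rational(1, 2), Pow(Q, -1), Add(213, Q)))
Mul(Function('r')(Mul(-69, -1)), Pow(Function('P')(711), -1)) = Mul(Pow(Mul(-69, -1), 2), Pow(Mul(Rational(1, 2), Pow(711, -1), Add(213, 711)), -1)) = Mul(Pow(69, 2), Pow(Mul(Rational(1, 2), Rational(1, 711), 924), -1)) = Mul(4761, Pow(Rational(154, 237), -1)) = Mul(4761, Rational(237, 154)) = Rational(1128357, 154)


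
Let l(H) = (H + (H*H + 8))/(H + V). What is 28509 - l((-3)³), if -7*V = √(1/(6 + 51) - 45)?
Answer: 3*(-102470249*I + 19006*√36537)/(-10773*I + 2*√36537) ≈ 28535.0 - 0.93198*I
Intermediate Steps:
V = -2*I*√36537/399 (V = -√(1/(6 + 51) - 45)/7 = -√(1/57 - 45)/7 = -2*I*√36537/399 ≈ -0.95813*I)
l(H) = (8 + H + H²)/(H - 2*I*√36537/399) (l(H) = (H + (H*H + 8))/(H - 2*I*√36537/399) = (H + (H² + 8))/(H - 2*I*√36537/399) = (H + (8 + H²))/(H - 2*I*√36537/399) = (8 + H + H²)/(H - 2*I*√36537/399))
28509 - l((-3)³) = 28509 - 399*(8 + (-3)³ + ((-3)³)²)/(399*(-3)³ - 2*I*√36537) = 28509 - 399*(8 - 27 + (-27)²)/(399*(-27) - 2*I*√36537) = 28509 - 399*(8 - 27 + 729)/(-10773 - 2*I*√36537) = 28509 - 399*710/(-10773 - 2*I*√36537) = 28509 - 283290/(-10773 - 2*I*√36537)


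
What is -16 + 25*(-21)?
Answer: -541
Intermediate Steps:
-16 + 25*(-21) = -16 - 525 = -541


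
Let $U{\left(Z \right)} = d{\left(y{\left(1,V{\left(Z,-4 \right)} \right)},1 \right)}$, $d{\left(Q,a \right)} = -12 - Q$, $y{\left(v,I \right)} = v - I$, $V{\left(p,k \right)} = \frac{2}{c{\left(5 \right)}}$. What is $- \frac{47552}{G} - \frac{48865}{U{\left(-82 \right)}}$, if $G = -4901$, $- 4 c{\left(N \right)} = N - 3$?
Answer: $\frac{240295749}{83317} \approx 2884.1$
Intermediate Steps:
$c{\left(N \right)} = \frac{3}{4} - \frac{N}{4}$ ($c{\left(N \right)} = - \frac{N - 3}{4} = - \frac{-3 + N}{4} = \frac{3}{4} - \frac{N}{4}$)
$V{\left(p,k \right)} = -4$ ($V{\left(p,k \right)} = \frac{2}{\frac{3}{4} - \frac{5}{4}} = \frac{2}{- \frac{1}{2}} = 2 \left(-2\right) = -4$)
$U{\left(Z \right)} = -17$ ($U{\left(Z \right)} = -12 - \left(1 - -4\right) = -12 - \left(1 + 4\right) = -12 - 5 = -17$)
$- \frac{47552}{G} - \frac{48865}{U{\left(-82 \right)}} = - \frac{47552}{-4901} - \frac{48865}{-17} = \left(-47552\right) \left(- \frac{1}{4901}\right) - - \frac{48865}{17} = \frac{47552}{4901} + \frac{48865}{17} = \frac{240295749}{83317}$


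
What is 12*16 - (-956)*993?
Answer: 949500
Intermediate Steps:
12*16 - (-956)*993 = 192 - 956*(-993) = 192 + 949308 = 949500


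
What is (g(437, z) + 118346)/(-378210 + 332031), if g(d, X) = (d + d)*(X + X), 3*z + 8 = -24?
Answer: -299102/138537 ≈ -2.1590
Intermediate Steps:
z = -32/3 (z = -8/3 + (⅓)*(-24) = -8/3 - 8 = -32/3 ≈ -10.667)
g(d, X) = 4*X*d (g(d, X) = (2*d)*(2*X) = 4*X*d)
(g(437, z) + 118346)/(-378210 + 332031) = (4*(-32/3)*437 + 118346)/(-378210 + 332031) = (-55936/3 + 118346)/(-46179) = (299102/3)*(-1/46179) = -299102/138537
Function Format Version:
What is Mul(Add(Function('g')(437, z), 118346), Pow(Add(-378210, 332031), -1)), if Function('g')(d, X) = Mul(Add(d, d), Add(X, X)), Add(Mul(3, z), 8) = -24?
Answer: Rational(-299102, 138537) ≈ -2.1590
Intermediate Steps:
z = Rational(-32, 3) (z = Add(Rational(-8, 3), Mul(Rational(1, 3), -24)) = Add(Rational(-8, 3), -8) = Rational(-32, 3) ≈ -10.667)
Function('g')(d, X) = Mul(4, X, d) (Function('g')(d, X) = Mul(Mul(2, d), Mul(2, X)) = Mul(4, X, d))
Mul(Add(Function('g')(437, z), 118346), Pow(Add(-378210, 332031), -1)) = Mul(Add(Mul(4, Rational(-32, 3), 437), 118346), Pow(Add(-378210, 332031), -1)) = Mul(Add(Rational(-55936, 3), 118346), Pow(-46179, -1)) = Mul(Rational(299102, 3), Rational(-1, 46179)) = Rational(-299102, 138537)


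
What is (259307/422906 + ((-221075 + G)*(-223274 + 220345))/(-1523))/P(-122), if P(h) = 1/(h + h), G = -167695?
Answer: 58751023595523118/322042919 ≈ 1.8243e+8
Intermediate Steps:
P(h) = 1/(2*h)
(259307/422906 + ((-221075 + G)*(-223274 + 220345))/(-1523))/P(-122) = (259307/422906 + ((-221075 - 167695)*(-223274 + 220345))/(-1523))/(((1/2)/(-122))) = (259307*(1/422906) - 388770*(-2929)*(-1/1523))/(((1/2)*(-1/122))) = (259307/422906 + 1138707330*(-1/1523))/(-1/244) = (259307/422906 - 1138707330/1523)*(-244) = -481565767176419/644085838*(-244) = 58751023595523118/322042919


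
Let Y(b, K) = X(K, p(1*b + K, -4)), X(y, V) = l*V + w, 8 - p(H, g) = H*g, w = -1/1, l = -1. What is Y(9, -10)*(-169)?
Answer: 845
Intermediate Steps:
w = -1 (w = -1*1 = -1)
p(H, g) = 8 - H*g
X(y, V) = -1 - V (X(y, V) = -V - 1 = -1 - V)
Y(b, K) = -9 - 4*K - 4*b (Y(b, K) = -1 - (8 - 1*(1*b + K)*(-4)) = -1 - (8 - 1*(b + K)*(-4)) = -1 - (8 - 1*(K + b)*(-4)) = -1 - (8 + (4*K + 4*b)) = -1 - (8 + 4*K + 4*b) = -1 + (-8 - 4*K - 4*b) = -9 - 4*K - 4*b)
Y(9, -10)*(-169) = (-9 - 4*(-10) - 4*9)*(-169) = (-9 + 40 - 36)*(-169) = -5*(-169) = 845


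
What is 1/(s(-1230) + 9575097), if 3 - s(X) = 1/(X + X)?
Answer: 2460/23554746001 ≈ 1.0444e-7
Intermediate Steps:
s(X) = 3 - 1/(2*X) (s(X) = 3 - 1/(X + X) = 3 - 1/(2*X))
1/(s(-1230) + 9575097) = 1/((3 - 1/2/(-1230)) + 9575097) = 1/((3 - 1/2*(-1/1230)) + 9575097) = 1/((3 + 1/2460) + 9575097) = 1/(7381/2460 + 9575097) = 1/(23554746001/2460) = 2460/23554746001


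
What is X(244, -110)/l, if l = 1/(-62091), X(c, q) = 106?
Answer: -6581646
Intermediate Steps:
l = -1/62091 ≈ -1.6105e-5
X(244, -110)/l = 106/(-1/62091) = 106*(-62091) = -6581646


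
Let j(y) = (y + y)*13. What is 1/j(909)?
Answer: 1/23634 ≈ 4.2312e-5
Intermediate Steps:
j(y) = 26*y (j(y) = (2*y)*13 = 26*y)
1/j(909) = 1/(26*909) = 1/23634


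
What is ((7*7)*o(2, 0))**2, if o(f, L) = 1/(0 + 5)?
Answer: 2401/25 ≈ 96.040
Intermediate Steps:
o(f, L) = 1/5
((7*7)*o(2, 0))**2 = ((7*7)*(1/5))**2 = (49*(1/5))**2 = (49/5)**2 = 2401/25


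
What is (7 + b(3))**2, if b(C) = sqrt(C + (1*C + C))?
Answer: 100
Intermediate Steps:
b(C) = sqrt(3)*sqrt(C) (b(C) = sqrt(C + (C + C)) = sqrt(C + 2*C) = sqrt(3*C) = sqrt(3)*sqrt(C))
(7 + b(3))**2 = (7 + sqrt(3)*sqrt(3))**2 = (7 + 3)**2 = 10**2 = 100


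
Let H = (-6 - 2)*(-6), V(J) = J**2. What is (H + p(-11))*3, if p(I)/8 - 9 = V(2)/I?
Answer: 3864/11 ≈ 351.27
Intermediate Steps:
p(I) = 72 + 32/I (p(I) = 72 + 8*(2**2/I) = 72 + 8*(4/I) = 72 + 32/I)
H = 48 (H = -8*(-6) = 48)
(H + p(-11))*3 = (48 + (72 + 32/(-11)))*3 = (48 + (72 + 32*(-1/11)))*3 = (48 + (72 - 32/11))*3 = (48 + 760/11)*3 = (1288/11)*3 = 3864/11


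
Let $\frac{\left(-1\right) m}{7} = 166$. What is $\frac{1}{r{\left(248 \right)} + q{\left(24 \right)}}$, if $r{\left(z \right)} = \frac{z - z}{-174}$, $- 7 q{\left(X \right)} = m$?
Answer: $\frac{1}{166} \approx 0.0060241$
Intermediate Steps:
$m = -1162$ ($m = \left(-7\right) 166 = -1162$)
$q{\left(X \right)} = 166$ ($q{\left(X \right)} = \left(- \frac{1}{7}\right) \left(-1162\right) = 166$)
$r{\left(z \right)} = 0$ ($r{\left(z \right)} = 0 \left(- \frac{1}{174}\right) = 0$)
$\frac{1}{r{\left(248 \right)} + q{\left(24 \right)}} = \frac{1}{0 + 166} = \frac{1}{166}$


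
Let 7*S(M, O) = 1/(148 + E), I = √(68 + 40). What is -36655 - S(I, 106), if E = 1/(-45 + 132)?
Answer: -3304045132/90139 ≈ -36655.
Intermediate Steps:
I = 6*√3 (I = √108 = 6*√3 ≈ 10.392)
E = 1/87 ≈ 0.011494
S(M, O) = 87/90139 (S(M, O) = 1/(7*(148 + 1/87)) = 1/(7*(12877/87)) = (⅐)*(87/12877) = 87/90139)
-36655 - S(I, 106) = -36655 - 1*87/90139 = -36655 - 87/90139 = -3304045132/90139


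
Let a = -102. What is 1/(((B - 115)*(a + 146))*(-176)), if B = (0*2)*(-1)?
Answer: 1/890560 ≈ 1.1229e-6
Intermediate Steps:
B = 0 (B = 0*(-1) = 0)
1/(((B - 115)*(a + 146))*(-176)) = 1/(((0 - 115)*(-102 + 146))*(-176)) = 1/(-115*44*(-176)) = 1/(-5060*(-176)) = 1/890560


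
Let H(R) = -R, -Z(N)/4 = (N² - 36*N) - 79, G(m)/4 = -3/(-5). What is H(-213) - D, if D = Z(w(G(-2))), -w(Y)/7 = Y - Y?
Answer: -103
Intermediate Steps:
G(m) = 12/5 (G(m) = 4*(-3/(-5)) = 4*(-3*(-⅕)) = 4*(⅗) = 12/5)
w(Y) = 0 (w(Y) = -7*(Y - Y) = -7*0 = 0)
Z(N) = 316 - 4*N² + 144*N (Z(N) = -4*((N² - 36*N) - 79) = -4*(-79 + N² - 36*N) = 316 - 4*N² + 144*N)
D = 316 (D = 316 - 4*0² + 144*0 = 316 - 4*0 + 0 = 316 + 0 + 0 = 316)
H(-213) - D = -1*(-213) - 1*316 = 213 - 316 = -103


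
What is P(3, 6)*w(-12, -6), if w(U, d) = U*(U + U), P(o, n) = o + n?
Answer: 2592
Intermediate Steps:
P(o, n) = n + o
w(U, d) = 2*U² (w(U, d) = U*(2*U) = 2*U²)
P(3, 6)*w(-12, -6) = (6 + 3)*(2*(-12)²) = 9*(2*144) = 9*288 = 2592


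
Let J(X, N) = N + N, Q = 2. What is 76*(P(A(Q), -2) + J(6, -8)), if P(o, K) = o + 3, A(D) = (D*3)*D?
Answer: -76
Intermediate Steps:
A(D) = 3*D**2 (A(D) = (3*D)*D = 3*D**2)
J(X, N) = 2*N
P(o, K) = 3 + o
76*(P(A(Q), -2) + J(6, -8)) = 76*((3 + 3*2**2) + 2*(-8)) = 76*((3 + 3*4) - 16) = 76*((3 + 12) - 16) = 76*(15 - 16) = 76*(-1) = -76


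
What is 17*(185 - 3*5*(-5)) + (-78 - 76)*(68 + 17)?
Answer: -8670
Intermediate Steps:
17*(185 - 3*5*(-5)) + (-78 - 76)*(68 + 17) = 17*(185 - 15*(-5)) - 154*85 = 17*(185 - 1*(-75)) - 13090 = 17*(185 + 75) - 13090 = 17*260 - 13090 = 4420 - 13090 = -8670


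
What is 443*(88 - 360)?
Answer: -120496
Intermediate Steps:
443*(88 - 360) = 443*(-272) = -120496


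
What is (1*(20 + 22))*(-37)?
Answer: -1554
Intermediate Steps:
(1*(20 + 22))*(-37) = (1*42)*(-37) = 42*(-37) = -1554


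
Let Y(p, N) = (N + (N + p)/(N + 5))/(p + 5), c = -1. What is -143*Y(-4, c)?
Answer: 1287/4 ≈ 321.75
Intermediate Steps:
Y(p, N) = (N + (N + p)/(5 + N))/(5 + p)
-143*Y(-4, c) = -143*(-4 + (-1)² + 6*(-1))/(25 + 5*(-1) + 5*(-4) - 1*(-4)) = -143*(-4 + 1 - 6)/(25 - 5 - 20 + 4) = -143*(-9)/4 = -143*(-9/4) = 1287/4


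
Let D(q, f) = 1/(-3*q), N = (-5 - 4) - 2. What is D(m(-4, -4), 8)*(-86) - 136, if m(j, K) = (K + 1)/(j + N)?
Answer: 22/3 ≈ 7.3333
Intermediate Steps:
N = -11 (N = -9 - 2 = -11)
m(j, K) = (1 + K)/(-11 + j) (m(j, K) = (K + 1)/(j - 11) = (1 + K)/(-11 + j))
D(q, f) = -1/(3*q)
D(m(-4, -4), 8)*(-86) - 136 = -(-11 - 4)/(1 - 4)/3*(-86) - 136 = -1/(3*(-3/(-15)))*(-86) - 136 = -1/(3*((-1/15*(-3))))*(-86) - 136 = -1/(3*⅕)*(-86) - 136 = -⅓*5*(-86) - 136 = -5/3*(-86) - 136 = 430/3 - 136 = 22/3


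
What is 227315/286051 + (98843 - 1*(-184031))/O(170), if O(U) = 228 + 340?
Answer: 40522752747/81238484 ≈ 498.81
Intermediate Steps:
O(U) = 568
227315/286051 + (98843 - 1*(-184031))/O(170) = 227315/286051 + (98843 - 1*(-184031))/568 = 227315*(1/286051) + (98843 + 184031)*(1/568) = 227315/286051 + 282874*(1/568) = 227315/286051 + 141437/284 = 40522752747/81238484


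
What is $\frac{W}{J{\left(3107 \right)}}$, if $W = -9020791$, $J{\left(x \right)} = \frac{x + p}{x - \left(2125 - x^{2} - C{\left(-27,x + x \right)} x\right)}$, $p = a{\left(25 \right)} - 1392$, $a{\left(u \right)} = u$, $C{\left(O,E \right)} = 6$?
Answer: $- \frac{87258769860743}{1740} \approx -5.0149 \cdot 10^{10}$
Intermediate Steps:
$p = -1367$ ($p = 25 - 1392 = -1367$)
$J{\left(x \right)} = \frac{-1367 + x}{-2125 + x^{2} + 7 x}$ ($J{\left(x \right)} = \frac{x - 1367}{x - \left(2125 - x^{2} - 6 x\right)} = \frac{-1367 + x}{x + \left(-2125 + x^{2} + 6 x\right)} = \frac{-1367 + x}{-2125 + x^{2} + 7 x}$)
$\frac{W}{J{\left(3107 \right)}} = - \frac{9020791}{\frac{1}{-2125 + 3107^{2} + 7 \cdot 3107} \left(-1367 + 3107\right)} = - \frac{9020791}{\frac{1}{-2125 + 9653449 + 21749} \cdot 1740} = - \frac{9020791}{\frac{1}{9673073} \cdot 1740} = - \frac{9020791}{\frac{1740}{9673073}} = \left(-9020791\right) \frac{9673073}{1740} = - \frac{87258769860743}{1740}$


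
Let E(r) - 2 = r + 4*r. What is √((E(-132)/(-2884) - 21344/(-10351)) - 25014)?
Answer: 3*I*√12635718147247382/2132306 ≈ 158.15*I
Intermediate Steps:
E(r) = 2 + 5*r (E(r) = 2 + (r + 4*r) = 2 + 5*r)
√((E(-132)/(-2884) - 21344/(-10351)) - 25014) = √(((2 + 5*(-132))/(-2884) - 21344/(-10351)) - 25014) = √(((2 - 660)*(-1/2884) - 21344*(-1/10351)) - 25014) = √((-658*(-1/2884) + 21344/10351) - 25014) = √((47/206 + 21344/10351) - 25014) = √(4883361/2132306 - 25014) = √(-53332618923/2132306) = 3*I*√12635718147247382/2132306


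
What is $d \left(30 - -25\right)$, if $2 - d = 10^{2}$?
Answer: $-5390$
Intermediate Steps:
$d = -98$ ($d = 2 - 10^{2} = 2 - 100 = -98$)
$d \left(30 - -25\right) = - 98 \left(30 - -25\right) = - 98 \left(30 + 25\right) = \left(-98\right) 55 = -5390$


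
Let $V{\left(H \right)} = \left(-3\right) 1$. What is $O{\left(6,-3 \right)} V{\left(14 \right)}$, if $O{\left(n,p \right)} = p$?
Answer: $9$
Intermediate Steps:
$V{\left(H \right)} = -3$
$O{\left(6,-3 \right)} V{\left(14 \right)} = \left(-3\right) \left(-3\right) = 9$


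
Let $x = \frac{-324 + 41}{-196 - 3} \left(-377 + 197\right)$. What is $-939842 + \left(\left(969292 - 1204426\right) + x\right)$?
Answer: $- \frac{233871164}{199} \approx -1.1752 \cdot 10^{6}$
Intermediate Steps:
$x = - \frac{50940}{199}$ ($x = - \frac{283}{-199} \left(-180\right) = \left(-283\right) \left(- \frac{1}{199}\right) \left(-180\right) = \frac{283}{199} \left(-180\right) = - \frac{50940}{199} \approx -255.98$)
$-939842 + \left(\left(969292 - 1204426\right) + x\right) = -939842 + \left(\left(969292 - 1204426\right) - \frac{50940}{199}\right) = -939842 - \frac{46842606}{199} = - \frac{233871164}{199}$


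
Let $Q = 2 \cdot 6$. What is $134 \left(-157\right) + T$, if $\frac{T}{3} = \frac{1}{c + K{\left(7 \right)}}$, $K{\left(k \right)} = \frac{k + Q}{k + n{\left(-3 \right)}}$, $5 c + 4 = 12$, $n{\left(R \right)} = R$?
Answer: $- \frac{2671766}{127} \approx -21038.0$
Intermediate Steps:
$Q = 12$
$c = \frac{8}{5}$ ($c = - \frac{4}{5} + \frac{1}{5} \cdot 12 = - \frac{4}{5} + \frac{12}{5} = \frac{8}{5} \approx 1.6$)
$K{\left(k \right)} = \frac{12 + k}{-3 + k}$ ($K{\left(k \right)} = \frac{k + 12}{k - 3} = \frac{12 + k}{-3 + k}$)
$T = \frac{60}{127}$ ($T = \frac{3}{\frac{8}{5} + \frac{12 + 7}{-3 + 7}} = \frac{3}{\frac{8}{5} + \frac{1}{4} \cdot 19} = \frac{3}{\frac{8}{5} + \frac{19}{4}} = \frac{3}{\frac{127}{20}} = 3 \cdot \frac{20}{127} = \frac{60}{127} \approx 0.47244$)
$134 \left(-157\right) + T = 134 \left(-157\right) + \frac{60}{127} = -21038 + \frac{60}{127} = - \frac{2671766}{127}$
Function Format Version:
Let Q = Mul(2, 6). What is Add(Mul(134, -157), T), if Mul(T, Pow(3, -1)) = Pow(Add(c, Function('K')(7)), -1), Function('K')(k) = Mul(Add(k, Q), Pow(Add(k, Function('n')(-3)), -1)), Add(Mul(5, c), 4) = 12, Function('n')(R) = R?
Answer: Rational(-2671766, 127) ≈ -21038.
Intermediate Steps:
Q = 12
c = Rational(8, 5) (c = Add(Rational(-4, 5), Mul(Rational(1, 5), 12)) = Add(Rational(-4, 5), Rational(12, 5)) = Rational(8, 5) ≈ 1.6000)
Function('K')(k) = Mul(Pow(Add(-3, k), -1), Add(12, k)) (Function('K')(k) = Mul(Add(k, 12), Pow(Add(k, -3), -1)) = Mul(Add(12, k), Pow(Add(-3, k), -1)) = Mul(Pow(Add(-3, k), -1), Add(12, k)))
T = Rational(60, 127) (T = Mul(3, Pow(Add(Rational(8, 5), Mul(Pow(Add(-3, 7), -1), Add(12, 7))), -1)) = Mul(3, Pow(Add(Rational(8, 5), Mul(Pow(4, -1), 19)), -1)) = Mul(3, Pow(Add(Rational(8, 5), Mul(Rational(1, 4), 19)), -1)) = Mul(3, Pow(Add(Rational(8, 5), Rational(19, 4)), -1)) = Mul(3, Pow(Rational(127, 20), -1)) = Mul(3, Rational(20, 127)) = Rational(60, 127) ≈ 0.47244)
Add(Mul(134, -157), T) = Add(Mul(134, -157), Rational(60, 127)) = Add(-21038, Rational(60, 127)) = Rational(-2671766, 127)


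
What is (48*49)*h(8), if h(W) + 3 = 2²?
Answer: 2352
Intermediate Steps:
h(W) = 1 (h(W) = -3 + 2² = -3 + 4 = 1)
(48*49)*h(8) = (48*49)*1 = 2352*1 = 2352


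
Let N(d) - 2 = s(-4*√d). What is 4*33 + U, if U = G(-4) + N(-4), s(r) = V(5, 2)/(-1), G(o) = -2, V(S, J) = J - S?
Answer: 135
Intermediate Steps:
s(r) = 3 (s(r) = (2 - 1*5)/(-1) = (2 - 5)*(-1) = -3*(-1) = 3)
N(d) = 5 (N(d) = 2 + 3 = 5)
U = 3 (U = -2 + 5 = 3)
4*33 + U = 4*33 + 3 = 132 + 3 = 135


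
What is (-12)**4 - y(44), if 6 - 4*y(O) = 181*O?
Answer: 45451/2 ≈ 22726.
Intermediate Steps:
y(O) = 3/2 - 181*O/4
(-12)**4 - y(44) = (-12)**4 - (3/2 - 181/4*44) = 20736 - (3/2 - 1991) = 20736 - 1*(-3979/2) = 20736 + 3979/2 = 45451/2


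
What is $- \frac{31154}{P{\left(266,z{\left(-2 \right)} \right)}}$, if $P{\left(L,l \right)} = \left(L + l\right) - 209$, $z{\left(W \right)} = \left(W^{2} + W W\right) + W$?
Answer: $- \frac{31154}{63} \approx -494.51$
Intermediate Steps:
$z{\left(W \right)} = W + 2 W^{2}$ ($z{\left(W \right)} = \left(W^{2} + W^{2}\right) + W = 2 W^{2} + W = W + 2 W^{2}$)
$P{\left(L,l \right)} = -209 + L + l$
$- \frac{31154}{P{\left(266,z{\left(-2 \right)} \right)}} = - \frac{31154}{-209 + 266 - 2 \left(1 + 2 \left(-2\right)\right)} = - \frac{31154}{-209 + 266 - 2 \left(1 - 4\right)} = - \frac{31154}{-209 + 266 - -6} = - \frac{31154}{-209 + 266 + 6} = - \frac{31154}{63}$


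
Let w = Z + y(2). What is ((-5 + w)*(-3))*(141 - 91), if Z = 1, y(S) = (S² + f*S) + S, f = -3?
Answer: 600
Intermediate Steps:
y(S) = S² - 2*S (y(S) = (S² - 3*S) + S = S² - 2*S)
w = 1 (w = 1 + 2*(-2 + 2) = 1 + 2*0 = 1 + 0 = 1)
((-5 + w)*(-3))*(141 - 91) = ((-5 + 1)*(-3))*(141 - 91) = -4*(-3)*50 = 12*50 = 600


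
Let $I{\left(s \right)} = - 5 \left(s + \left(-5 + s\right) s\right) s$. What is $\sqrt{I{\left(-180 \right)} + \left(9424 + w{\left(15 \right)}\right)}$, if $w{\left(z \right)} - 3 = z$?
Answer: $\sqrt{29817442} \approx 5460.5$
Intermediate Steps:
$w{\left(z \right)} = 3 + z$
$I{\left(s \right)} = s \left(- 5 s - 5 s \left(-5 + s\right)\right)$ ($I{\left(s \right)} = - 5 \left(s + s \left(-5 + s\right)\right) s = \left(- 5 s - 5 s \left(-5 + s\right)\right) s = s \left(- 5 s - 5 s \left(-5 + s\right)\right)$)
$\sqrt{I{\left(-180 \right)} + \left(9424 + w{\left(15 \right)}\right)} = \sqrt{5 \left(-180\right)^{2} \left(4 - -180\right) + \left(9424 + \left(3 + 15\right)\right)} = \sqrt{5 \cdot 32400 \left(4 + 180\right) + \left(9424 + 18\right)} = \sqrt{5 \cdot 32400 \cdot 184 + 9442} = \sqrt{29808000 + 9442} = \sqrt{29817442}$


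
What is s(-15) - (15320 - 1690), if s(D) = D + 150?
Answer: -13495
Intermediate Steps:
s(D) = 150 + D
s(-15) - (15320 - 1690) = (150 - 15) - (15320 - 1690) = 135 - 1*13630 = 135 - 13630 = -13495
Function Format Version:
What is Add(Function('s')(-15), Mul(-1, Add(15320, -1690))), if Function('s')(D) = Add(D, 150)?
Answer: -13495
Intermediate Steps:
Function('s')(D) = Add(150, D)
Add(Function('s')(-15), Mul(-1, Add(15320, -1690))) = Add(Add(150, -15), Mul(-1, Add(15320, -1690))) = Add(135, Mul(-1, 13630)) = Add(135, -13630) = -13495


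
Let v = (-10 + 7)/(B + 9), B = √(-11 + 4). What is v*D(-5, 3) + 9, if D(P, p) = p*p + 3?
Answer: 117/22 + 9*I*√7/22 ≈ 5.3182 + 1.0824*I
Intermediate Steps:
B = I*√7 (B = √(-7) = I*√7 ≈ 2.6458*I)
v = -3/(9 + I*√7) (v = (-10 + 7)/(I*√7 + 9) = -3/(9 + I*√7) ≈ -0.30682 + 0.090196*I)
D(P, p) = 3 + p² (D(P, p) = p² + 3 = 3 + p²)
v*D(-5, 3) + 9 = (-27/88 + 3*I*√7/88)*(3 + 3²) + 9 = (-27/88 + 3*I*√7/88)*(3 + 9) + 9 = (-27/88 + 3*I*√7/88)*12 + 9 = (-81/22 + 9*I*√7/22) + 9 = 117/22 + 9*I*√7/22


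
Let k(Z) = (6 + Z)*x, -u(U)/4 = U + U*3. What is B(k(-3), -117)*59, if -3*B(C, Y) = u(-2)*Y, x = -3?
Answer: 73632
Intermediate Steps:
u(U) = -16*U (u(U) = -4*(U + U*3) = -4*(U + 3*U) = -16*U)
k(Z) = -18 - 3*Z (k(Z) = (6 + Z)*(-3) = -18 - 3*Z)
B(C, Y) = -32*Y/3 (B(C, Y) = -(-16*(-2))*Y/3 = -32*Y/3)
B(k(-3), -117)*59 = -32/3*(-117)*59 = 1248*59 = 73632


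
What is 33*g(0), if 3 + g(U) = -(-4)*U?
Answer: -99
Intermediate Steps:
g(U) = -3 + 4*U (g(U) = -3 - (-4)*U = -3 + 4*U)
33*g(0) = 33*(-3 + 4*0) = 33*(-3 + 0) = 33*(-3) = -99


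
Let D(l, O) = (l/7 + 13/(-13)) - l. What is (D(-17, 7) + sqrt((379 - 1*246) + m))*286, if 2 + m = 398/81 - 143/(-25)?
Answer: 27170/7 + 572*sqrt(71702)/45 ≈ 7285.1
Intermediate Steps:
D(l, O) = -1 - 6*l/7 (D(l, O) = (l*(1/7) + 13*(-1/13)) - l = (l/7 - 1) - l = (-1 + l/7) - l = -1 - 6*l/7)
m = 17483/2025 (m = -2 + (398/81 - 143/(-25)) = -2 + (398*(1/81) - 143*(-1/25)) = -2 + (398/81 + 143/25) = -2 + 21533/2025 = 17483/2025 ≈ 8.6336)
(D(-17, 7) + sqrt((379 - 1*246) + m))*286 = ((-1 - 6/7*(-17)) + sqrt((379 - 1*246) + 17483/2025))*286 = ((-1 + 102/7) + sqrt((379 - 246) + 17483/2025))*286 = (95/7 + sqrt(133 + 17483/2025))*286 = (95/7 + sqrt(286808/2025))*286 = (95/7 + 2*sqrt(71702)/45)*286 = 27170/7 + 572*sqrt(71702)/45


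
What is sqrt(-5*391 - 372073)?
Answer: 2*I*sqrt(93507) ≈ 611.58*I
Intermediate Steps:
sqrt(-5*391 - 372073) = sqrt(-1955 - 372073) = sqrt(-374028) = 2*I*sqrt(93507)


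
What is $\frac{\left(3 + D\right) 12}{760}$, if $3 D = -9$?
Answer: $0$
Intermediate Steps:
$D = -3$ ($D = \frac{1}{3} \left(-9\right) = -3$)
$\frac{\left(3 + D\right) 12}{760} = \frac{\left(3 - 3\right) 12}{760} = 0 \cdot 12 \cdot \frac{1}{760} = 0 \cdot \frac{1}{760} = 0$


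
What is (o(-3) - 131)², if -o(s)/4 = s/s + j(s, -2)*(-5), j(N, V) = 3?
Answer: 5625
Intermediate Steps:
o(s) = 56 (o(s) = -4*(s/s + 3*(-5)) = -4*(1 - 15) = -4*(-14) = 56)
(o(-3) - 131)² = (56 - 131)² = (-75)² = 5625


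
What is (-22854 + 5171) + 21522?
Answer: 3839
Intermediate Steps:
(-22854 + 5171) + 21522 = -17683 + 21522 = 3839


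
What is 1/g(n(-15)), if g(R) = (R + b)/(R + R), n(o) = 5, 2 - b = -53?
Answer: ⅙ ≈ 0.16667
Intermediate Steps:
b = 55 (b = 2 - 1*(-53) = 2 + 53 = 55)
g(R) = (55 + R)/(2*R) (g(R) = (R + 55)/(R + R) = (55 + R)/((2*R)) = (55 + R)*(1/(2*R)) = (55 + R)/(2*R))
1/g(n(-15)) = 1/((½)*(55 + 5)/5) = 1/((½)*(⅕)*60) = 1/6 = ⅙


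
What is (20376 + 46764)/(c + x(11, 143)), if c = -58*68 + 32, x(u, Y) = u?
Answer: -67140/3901 ≈ -17.211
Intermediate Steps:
c = -3912 (c = -3944 + 32 = -3912)
(20376 + 46764)/(c + x(11, 143)) = (20376 + 46764)/(-3912 + 11) = 67140/(-3901) = 67140*(-1/3901) = -67140/3901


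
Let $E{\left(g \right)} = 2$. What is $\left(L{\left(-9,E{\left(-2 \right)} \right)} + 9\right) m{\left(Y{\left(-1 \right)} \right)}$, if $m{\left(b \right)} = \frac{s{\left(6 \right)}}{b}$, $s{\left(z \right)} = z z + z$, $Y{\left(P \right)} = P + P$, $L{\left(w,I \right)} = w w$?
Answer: $-1890$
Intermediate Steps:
$L{\left(w,I \right)} = w^{2}$
$Y{\left(P \right)} = 2 P$
$s{\left(z \right)} = z + z^{2}$ ($s{\left(z \right)} = z^{2} + z = z + z^{2}$)
$m{\left(b \right)} = \frac{42}{b}$ ($m{\left(b \right)} = \frac{6 \left(1 + 6\right)}{b} = \frac{6 \cdot 7}{b} = \frac{42}{b}$)
$\left(L{\left(-9,E{\left(-2 \right)} \right)} + 9\right) m{\left(Y{\left(-1 \right)} \right)} = \left(\left(-9\right)^{2} + 9\right) \frac{42}{2 \left(-1\right)} = \left(81 + 9\right) \frac{42}{-2} = 90 \cdot 42 \left(- \frac{1}{2}\right) = 90 \left(-21\right) = -1890$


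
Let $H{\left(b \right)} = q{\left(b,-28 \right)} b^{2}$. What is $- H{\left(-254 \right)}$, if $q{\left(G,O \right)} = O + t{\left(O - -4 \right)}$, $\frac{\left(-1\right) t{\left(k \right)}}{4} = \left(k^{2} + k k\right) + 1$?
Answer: $299354240$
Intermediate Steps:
$t{\left(k \right)} = -4 - 8 k^{2}$ ($t{\left(k \right)} = - 4 \left(\left(k^{2} + k k\right) + 1\right) = - 4 \left(\left(k^{2} + k^{2}\right) + 1\right) = - 4 \left(2 k^{2} + 1\right) = - 4 \left(1 + 2 k^{2}\right) = -4 - 8 k^{2}$)
$q{\left(G,O \right)} = -4 + O - 8 \left(4 + O\right)^{2}$ ($q{\left(G,O \right)} = O - \left(4 + 8 \left(O - -4\right)^{2}\right) = O - \left(4 + 8 \left(O + 4\right)^{2}\right) = O - \left(4 + 8 \left(4 + O\right)^{2}\right) = -4 + O - 8 \left(4 + O\right)^{2}$)
$H{\left(b \right)} = - 4640 b^{2}$ ($H{\left(b \right)} = \left(-4 - 28 - 8 \left(4 - 28\right)^{2}\right) b^{2} = \left(-4 - 28 - 8 \left(-24\right)^{2}\right) b^{2} = \left(-4 - 28 - 4608\right) b^{2} = - 4640 b^{2}$)
$- H{\left(-254 \right)} = - \left(-4640\right) \left(-254\right)^{2} = - \left(-4640\right) 64516 = \left(-1\right) \left(-299354240\right) = 299354240$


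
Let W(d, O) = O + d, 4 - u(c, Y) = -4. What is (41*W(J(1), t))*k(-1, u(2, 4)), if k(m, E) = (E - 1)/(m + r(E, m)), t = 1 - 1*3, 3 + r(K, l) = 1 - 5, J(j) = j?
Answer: 287/8 ≈ 35.875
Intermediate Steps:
u(c, Y) = 8 (u(c, Y) = 4 - 1*(-4) = 4 + 4 = 8)
r(K, l) = -7 (r(K, l) = -3 + (1 - 5) = -3 - 4 = -7)
t = -2 (t = 1 - 3 = -2)
k(m, E) = (-1 + E)/(-7 + m) (k(m, E) = (E - 1)/(m - 7) = (-1 + E)/(-7 + m))
(41*W(J(1), t))*k(-1, u(2, 4)) = (41*(-2 + 1))*((-1 + 8)/(-7 - 1)) = (41*(-1))*(7/(-8)) = -(-41)*7/8 = -41*(-7/8) = 287/8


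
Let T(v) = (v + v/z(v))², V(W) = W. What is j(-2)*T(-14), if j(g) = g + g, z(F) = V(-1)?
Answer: 0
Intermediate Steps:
z(F) = -1
j(g) = 2*g
T(v) = 0 (T(v) = (v + v/(-1))² = (v + v*(-1))² = (v - v)² = 0² = 0)
j(-2)*T(-14) = (2*(-2))*0 = -4*0 = 0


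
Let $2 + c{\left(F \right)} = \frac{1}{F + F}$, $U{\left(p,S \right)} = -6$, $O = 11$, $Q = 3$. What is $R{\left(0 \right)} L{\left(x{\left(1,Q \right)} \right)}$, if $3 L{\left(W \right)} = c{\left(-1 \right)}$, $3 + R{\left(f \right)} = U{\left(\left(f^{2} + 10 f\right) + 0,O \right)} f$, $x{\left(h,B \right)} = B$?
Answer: $\frac{5}{2} \approx 2.5$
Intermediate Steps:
$R{\left(f \right)} = -3 - 6 f$
$c{\left(F \right)} = -2 + \frac{1}{2 F}$ ($c{\left(F \right)} = -2 + \frac{1}{F + F} = -2 + \frac{1}{2 F}$)
$L{\left(W \right)} = - \frac{5}{6}$ ($L{\left(W \right)} = \frac{-2 + \frac{1}{2 \left(-1\right)}}{3} = \frac{-2 + \frac{1}{2} \left(-1\right)}{3} = \frac{-2 - \frac{1}{2}}{3} = \frac{1}{3} \left(- \frac{5}{2}\right) = - \frac{5}{6}$)
$R{\left(0 \right)} L{\left(x{\left(1,Q \right)} \right)} = \left(-3 - 0\right) \left(- \frac{5}{6}\right) = \left(-3 + 0\right) \left(- \frac{5}{6}\right) = \left(-3\right) \left(- \frac{5}{6}\right) = \frac{5}{2}$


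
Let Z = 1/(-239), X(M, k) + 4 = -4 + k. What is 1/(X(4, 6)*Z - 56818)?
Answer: -239/13579500 ≈ -1.7600e-5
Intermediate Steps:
X(M, k) = -8 + k (X(M, k) = -4 + (-4 + k) = -8 + k)
Z = -1/239 ≈ -0.0041841
1/(X(4, 6)*Z - 56818) = 1/((-8 + 6)*(-1/239) - 56818) = 1/(-2*(-1/239) - 56818) = 1/(2/239 - 56818) = 1/(-13579500/239) = -239/13579500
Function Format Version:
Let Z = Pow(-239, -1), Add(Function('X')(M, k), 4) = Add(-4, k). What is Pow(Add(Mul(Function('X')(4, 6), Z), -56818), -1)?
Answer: Rational(-239, 13579500) ≈ -1.7600e-5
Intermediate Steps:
Function('X')(M, k) = Add(-8, k) (Function('X')(M, k) = Add(-4, Add(-4, k)) = Add(-8, k))
Z = Rational(-1, 239) ≈ -0.0041841
Pow(Add(Mul(Function('X')(4, 6), Z), -56818), -1) = Pow(Add(Mul(Add(-8, 6), Rational(-1, 239)), -56818), -1) = Pow(Add(Mul(-2, Rational(-1, 239)), -56818), -1) = Pow(Add(Rational(2, 239), -56818), -1) = Pow(Rational(-13579500, 239), -1) = Rational(-239, 13579500)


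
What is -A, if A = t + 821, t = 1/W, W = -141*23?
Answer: -2662502/3243 ≈ -821.00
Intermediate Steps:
W = -3243
t = -1/3243 (t = 1/(-3243) = -1/3243 ≈ -0.00030836)
A = 2662502/3243 (A = -1/3243 + 821 = 2662502/3243 ≈ 821.00)
-A = -1*2662502/3243 = -2662502/3243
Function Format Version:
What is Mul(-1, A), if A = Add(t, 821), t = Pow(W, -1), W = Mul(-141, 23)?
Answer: Rational(-2662502, 3243) ≈ -821.00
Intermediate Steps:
W = -3243
t = Rational(-1, 3243) (t = Pow(-3243, -1) = Rational(-1, 3243) ≈ -0.00030836)
A = Rational(2662502, 3243) (A = Add(Rational(-1, 3243), 821) = Rational(2662502, 3243) ≈ 821.00)
Mul(-1, A) = Mul(-1, Rational(2662502, 3243)) = Rational(-2662502, 3243)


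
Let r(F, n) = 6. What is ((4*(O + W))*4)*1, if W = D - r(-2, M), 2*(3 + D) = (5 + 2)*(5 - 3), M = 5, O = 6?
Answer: 64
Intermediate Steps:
D = 4 (D = -3 + ((5 + 2)*(5 - 3))/2 = -3 + (7*2)/2 = -3 + (½)*14 = -3 + 7 = 4)
W = -2 (W = 4 - 1*6 = 4 - 6 = -2)
((4*(O + W))*4)*1 = ((4*(6 - 2))*4)*1 = ((4*4)*4)*1 = (16*4)*1 = 64*1 = 64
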